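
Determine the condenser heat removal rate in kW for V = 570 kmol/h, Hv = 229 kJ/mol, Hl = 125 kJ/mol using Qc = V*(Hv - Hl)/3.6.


Qc = 570 * (229 - 125) / 3.6 = 570 * 104 / 3.6 = 16470

16470 kW


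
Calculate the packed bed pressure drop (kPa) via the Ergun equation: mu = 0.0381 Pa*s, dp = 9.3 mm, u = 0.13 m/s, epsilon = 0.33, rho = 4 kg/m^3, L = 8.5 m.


dp = 9.3 mm = 0.0093 m
Viscous term = 150*0.0381*0.13*(1-0.33)^2 / (0.0093^2*0.33^3) = 107300
Inertial term = 1.75*4*0.13^2*(1-0.33) / (0.0093*0.33^3) = 237.156
dP/L = 107300 + 237.156 = 107537 Pa/m
dP = 107537 * 8.5 / 1000 = 914.1 kPa

914.1 kPa


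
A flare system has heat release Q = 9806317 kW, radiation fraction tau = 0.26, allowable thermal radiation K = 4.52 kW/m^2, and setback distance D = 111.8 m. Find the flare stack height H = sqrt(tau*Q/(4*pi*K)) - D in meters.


tau*Q/(4*pi*K) = 0.26 * 9806317 / (4 * pi * 4.52) = 44888.1
sqrt(44888.1) = 211.868
H = 211.868 - 111.8 = 100.1

100.1 m


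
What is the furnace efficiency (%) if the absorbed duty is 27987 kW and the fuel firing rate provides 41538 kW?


Furnace efficiency = Q_absorbed / Q_fuel * 100
= 27987 / 41538 * 100 = 67.38

67.38 %


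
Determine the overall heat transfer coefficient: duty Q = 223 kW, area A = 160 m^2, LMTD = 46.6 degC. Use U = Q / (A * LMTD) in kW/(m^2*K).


From Q = U*A*LMTD, U = Q / (A * LMTD)
U = 223 / (160 * 46.6) = 223 / 7456 = 0.02991

0.02991 kW/(m^2*K)


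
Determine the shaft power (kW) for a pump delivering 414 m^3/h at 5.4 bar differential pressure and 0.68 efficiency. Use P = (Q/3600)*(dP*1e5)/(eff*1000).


Q = 414 / 3600 = 0.115 m^3/s
P = 0.115 * (5.4 * 1e5) / 0.68 / 1000 = 91.32

91.32 kW


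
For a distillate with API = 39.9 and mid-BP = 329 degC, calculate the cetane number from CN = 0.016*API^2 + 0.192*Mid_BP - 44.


CN = 0.016 * 39.9^2 + 0.192 * 329 - 44
CN = 25.47216 + 63.168 - 44 = 44.64016

44.64016


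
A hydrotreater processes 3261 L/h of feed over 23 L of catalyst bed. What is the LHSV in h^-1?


LHSV = volumetric feed rate / catalyst volume
= 3261 L/h / 23 L
= 141.8 h^-1

141.8 h^-1


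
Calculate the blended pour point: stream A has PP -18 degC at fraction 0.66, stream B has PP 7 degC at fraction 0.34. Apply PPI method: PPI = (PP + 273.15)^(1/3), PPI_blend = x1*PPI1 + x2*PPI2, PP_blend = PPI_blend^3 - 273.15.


PPI_1 = (-18 + 273.15)^(1/3) = 6.342569
PPI_2 = (7 + 273.15)^(1/3) = 6.543301
PPI_blend = 0.66 * 6.342569 + 0.34 * 6.543301 = 6.410818
PP_blend = 6.410818^3 - 273.15 = 263.4756 - 273.15 = -9.67

-9.67 degC


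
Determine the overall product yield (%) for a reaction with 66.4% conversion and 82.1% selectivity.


Overall yield = conversion (%) * selectivity (%) / 100
Conversion = 66.4%, Selectivity = 82.1%
Y = 66.4 * 82.1 / 100
= 54.5144 %

54.5144 %


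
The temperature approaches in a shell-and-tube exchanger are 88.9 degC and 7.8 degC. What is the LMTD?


LMTD = (dT1 - dT2) / ln(dT1/dT2)
= (88.9 - 7.8) / ln(88.9 / 7.8) = 81.1 / 2.43339 = 33.33

33.33 degC


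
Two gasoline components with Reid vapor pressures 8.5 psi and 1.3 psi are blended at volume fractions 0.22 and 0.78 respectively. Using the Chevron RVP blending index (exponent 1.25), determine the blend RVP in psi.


Chevron index: RVP_blend = (sum xi*RVPi^1.25)^(1/1.25)
RVP^1.25 terms: 0.22 * 8.5^1.25 + 0.78 * 1.3^1.25 = 4.27572
RVP_blend = 4.27572^(1/1.25) = 3.197

3.197 psi


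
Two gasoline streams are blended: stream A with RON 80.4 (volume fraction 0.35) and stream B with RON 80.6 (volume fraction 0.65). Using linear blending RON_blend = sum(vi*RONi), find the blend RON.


Linear blending: RON_blend = sum(vi * RONi)
Contribution 1: 0.35 * 80.4 = 28.14
Contribution 2: 0.65 * 80.6 = 52.39
RON_blend = 28.14 + 52.39 = 80.53

80.53


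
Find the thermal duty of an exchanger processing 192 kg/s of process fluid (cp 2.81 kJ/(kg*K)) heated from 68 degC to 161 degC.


Q = m_dot * cp * delta_T
delta_T = 161 - 68 = 93 K
Q = 192 * 2.81 * 93
= 539.52 * 93
= 50175.36 kW

50175.36 kW


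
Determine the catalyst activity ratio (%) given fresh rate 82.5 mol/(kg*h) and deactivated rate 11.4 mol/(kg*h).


Activity (%) = (rate_used / rate_fresh) * 100
rate_used = 11.4, rate_fresh = 82.5
= (11.4 / 82.5) * 100
= 0.1382 * 100 = 13.82

13.82 %


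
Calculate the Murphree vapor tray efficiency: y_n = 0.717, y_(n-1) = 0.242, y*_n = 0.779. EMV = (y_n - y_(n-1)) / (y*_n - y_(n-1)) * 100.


Murphree vapor efficiency: EMV = (y_n - y_(n-1)) / (y*_n - y_(n-1)) * 100
EMV = (0.717 - 0.242) / (0.779 - 0.242) * 100 = 0.475 / 0.537 * 100 = 88.45

88.45 %


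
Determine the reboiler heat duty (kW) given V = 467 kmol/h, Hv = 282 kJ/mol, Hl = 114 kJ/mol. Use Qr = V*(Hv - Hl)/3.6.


Qr = 467 * (282 - 114) / 3.6 = 467 * 168 / 3.6 = 21790

21790 kW


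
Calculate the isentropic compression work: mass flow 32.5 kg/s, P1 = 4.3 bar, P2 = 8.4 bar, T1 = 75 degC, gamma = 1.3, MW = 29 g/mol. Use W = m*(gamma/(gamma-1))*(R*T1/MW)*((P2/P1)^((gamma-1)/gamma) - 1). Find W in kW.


Isentropic work: W = m*(gamma/(gamma-1))*(R*T1/MW)*((P2/P1)^((gamma-1)/gamma) - 1)
T1 = 75 + 273.15 = 348.15 K
Pressure ratio = 8.4 / 4.3 = 1.95349
Exponent = (1.3 - 1)/1.3 = 0.230769
(P2/P1)^exp - 1 = 1.95349^0.230769 - 1 = 0.167106
W = 32.5 * 1.3 / 0.3 * 8.314 * 348.15 / 29 * 0.167106 = 2349

2349 kW


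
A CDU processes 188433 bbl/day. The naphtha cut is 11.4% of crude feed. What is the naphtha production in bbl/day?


Crude throughput = 188433 bbl/day
Fraction yield = 11.4%
yield = throughput * fraction / 100
yield = 188433 * 11.4 / 100 = 21481.362

21481.362 bbl/day


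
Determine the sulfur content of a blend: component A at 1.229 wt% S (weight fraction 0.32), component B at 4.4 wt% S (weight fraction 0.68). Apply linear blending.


Linear sulfur blending: S_blend = x1*S1 + x2*S2
Contribution 1: 0.32 * 1.229 = 0.39328 wt%
Contribution 2: 0.68 * 4.4 = 2.992 wt%
S_blend = 0.39328 + 2.992 = 3.38528

3.38528 wt%


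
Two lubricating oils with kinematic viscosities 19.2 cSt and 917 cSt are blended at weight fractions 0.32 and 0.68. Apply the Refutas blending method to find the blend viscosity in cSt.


Refutas method: VBN_i = 14.534*ln(ln(visc_i + 0.8)) + 10.975, blended linearly by mass fraction; since VBN is linear in VBI_i = ln(ln(visc_i + 0.8)) and the fractions sum to 1, blend VBI directly: visc = exp(exp(VBI_blend)) - 0.8
VBI_1 = ln(ln(19.2 + 0.8)) = 1.09719
VBI_2 = ln(ln(917 + 0.8)) = 1.92015
VBI_blend = 0.32 * 1.09719 + 0.68 * 1.92015 = 1.6568
visc_blend = exp(exp(1.6568)) - 0.8 = 188.3

188.3 cSt


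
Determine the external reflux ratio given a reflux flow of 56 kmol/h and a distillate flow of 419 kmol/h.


Reflux ratio definition: R = L / D (liquid returned / distillate withdrawn)
L = 56 kmol/h, D = 419 kmol/h
R = 56 / 419 = 0.1337

0.1337


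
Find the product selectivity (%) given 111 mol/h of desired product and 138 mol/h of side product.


Selectivity = desired / (desired + undesired) * 100
Total products = 111 + 138 = 249 mol/h
S = 111 / 249 * 100
= 0.4458 * 100
= 44.58 %

44.58 %


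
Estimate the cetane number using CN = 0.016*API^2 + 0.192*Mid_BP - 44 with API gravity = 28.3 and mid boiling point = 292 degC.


CN = 0.016 * 28.3^2 + 0.192 * 292 - 44
CN = 12.81424 + 56.064 - 44 = 24.87824

24.87824


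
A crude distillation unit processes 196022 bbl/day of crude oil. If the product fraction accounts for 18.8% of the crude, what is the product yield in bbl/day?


Crude throughput = 196022 bbl/day
Fraction yield = 18.8%
yield = throughput * fraction / 100
yield = 196022 * 18.8 / 100 = 36852.136

36852.136 bbl/day


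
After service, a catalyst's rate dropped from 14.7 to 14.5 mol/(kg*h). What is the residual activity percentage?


Activity (%) = (rate_used / rate_fresh) * 100
rate_used = 14.5, rate_fresh = 14.7
= (14.5 / 14.7) * 100
= 0.9864 * 100 = 98.64

98.64 %


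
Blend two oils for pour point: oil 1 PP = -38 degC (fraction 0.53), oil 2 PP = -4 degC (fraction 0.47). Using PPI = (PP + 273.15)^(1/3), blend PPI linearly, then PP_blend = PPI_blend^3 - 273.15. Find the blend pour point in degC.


PPI_1 = (-38 + 273.15)^(1/3) = 6.172318
PPI_2 = (-4 + 273.15)^(1/3) = 6.456514
PPI_blend = 0.53 * 6.172318 + 0.47 * 6.456514 = 6.30589
PP_blend = 6.30589^3 - 273.15 = 250.749 - 273.15 = -22.4

-22.4 degC


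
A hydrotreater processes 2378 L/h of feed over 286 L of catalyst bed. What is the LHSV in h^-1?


LHSV = volumetric feed rate / catalyst volume
= 2378 L/h / 286 L
= 8.315 h^-1

8.315 h^-1


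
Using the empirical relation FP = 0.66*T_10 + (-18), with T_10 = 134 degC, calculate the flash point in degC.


FP = 0.66 * 134 + (-18) = 70.44

70.44 degC


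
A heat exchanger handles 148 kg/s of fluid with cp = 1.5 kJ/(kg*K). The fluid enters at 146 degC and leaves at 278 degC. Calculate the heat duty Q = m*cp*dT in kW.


Q = m_dot * cp * delta_T
delta_T = 278 - 146 = 132 K
Q = 148 * 1.5 * 132
= 222 * 132
= 29304 kW

29304 kW


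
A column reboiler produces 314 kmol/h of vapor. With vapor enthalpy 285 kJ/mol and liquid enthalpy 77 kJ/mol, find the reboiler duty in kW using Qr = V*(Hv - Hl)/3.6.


Qr = 314 * (285 - 77) / 3.6 = 314 * 208 / 3.6 = 18140

18140 kW


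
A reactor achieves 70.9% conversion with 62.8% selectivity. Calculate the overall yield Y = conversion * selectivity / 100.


Overall yield = conversion (%) * selectivity (%) / 100
Conversion = 70.9%, Selectivity = 62.8%
Y = 70.9 * 62.8 / 100
= 44.5252 %

44.5252 %


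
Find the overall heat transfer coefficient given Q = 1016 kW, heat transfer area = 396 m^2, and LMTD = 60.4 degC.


From Q = U*A*LMTD, U = Q / (A * LMTD)
U = 1016 / (396 * 60.4) = 1016 / 23918.4 = 0.04248

0.04248 kW/(m^2*K)


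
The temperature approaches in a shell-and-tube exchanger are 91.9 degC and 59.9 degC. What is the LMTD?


LMTD = (dT1 - dT2) / ln(dT1/dT2)
= (91.9 - 59.9) / ln(91.9 / 59.9) = 32 / 0.428025 = 74.76

74.76 degC


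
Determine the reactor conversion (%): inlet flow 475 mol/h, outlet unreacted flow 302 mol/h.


X = (F_in - F_out) / F_in * 100
Moles reacted = 475 - 302 = 173
X = 173 / 475 * 100
= 0.3642 * 100
= 36.42 %

36.42 %


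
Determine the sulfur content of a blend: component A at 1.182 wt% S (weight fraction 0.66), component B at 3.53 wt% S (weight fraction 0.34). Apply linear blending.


Linear sulfur blending: S_blend = x1*S1 + x2*S2
Contribution 1: 0.66 * 1.182 = 0.78012 wt%
Contribution 2: 0.34 * 3.53 = 1.2002 wt%
S_blend = 0.78012 + 1.2002 = 1.98032

1.98032 wt%


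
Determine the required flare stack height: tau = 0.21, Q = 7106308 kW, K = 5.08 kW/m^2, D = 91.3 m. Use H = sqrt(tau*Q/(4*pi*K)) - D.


tau*Q/(4*pi*K) = 0.21 * 7106308 / (4 * pi * 5.08) = 23377.1
sqrt(23377.1) = 152.896
H = 152.896 - 91.3 = 61.60

61.60 m


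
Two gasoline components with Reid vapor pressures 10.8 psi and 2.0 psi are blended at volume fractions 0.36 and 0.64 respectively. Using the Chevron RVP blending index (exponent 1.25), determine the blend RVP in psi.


Chevron index: RVP_blend = (sum xi*RVPi^1.25)^(1/1.25)
RVP^1.25 terms: 0.36 * 10.8^1.25 + 0.64 * 2.0^1.25 = 8.57045
RVP_blend = 8.57045^(1/1.25) = 5.577

5.577 psi


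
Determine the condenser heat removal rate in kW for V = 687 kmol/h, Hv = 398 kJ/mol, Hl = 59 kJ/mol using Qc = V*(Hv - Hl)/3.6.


Qc = 687 * (398 - 59) / 3.6 = 687 * 339 / 3.6 = 64690

64690 kW


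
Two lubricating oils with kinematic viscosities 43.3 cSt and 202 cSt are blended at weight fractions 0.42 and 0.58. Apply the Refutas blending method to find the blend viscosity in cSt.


Refutas method: VBN_i = 14.534*ln(ln(visc_i + 0.8)) + 10.975, blended linearly by mass fraction; since VBN is linear in VBI_i = ln(ln(visc_i + 0.8)) and the fractions sum to 1, blend VBI directly: visc = exp(exp(VBI_blend)) - 0.8
VBI_1 = ln(ln(43.3 + 0.8)) = 1.33143
VBI_2 = ln(ln(202 + 0.8)) = 1.67001
VBI_blend = 0.42 * 1.33143 + 0.58 * 1.67001 = 1.52781
visc_blend = exp(exp(1.52781)) - 0.8 = 99.49

99.49 cSt


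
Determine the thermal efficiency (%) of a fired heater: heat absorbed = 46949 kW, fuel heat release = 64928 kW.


Furnace efficiency = Q_absorbed / Q_fuel * 100
= 46949 / 64928 * 100 = 72.31

72.31 %


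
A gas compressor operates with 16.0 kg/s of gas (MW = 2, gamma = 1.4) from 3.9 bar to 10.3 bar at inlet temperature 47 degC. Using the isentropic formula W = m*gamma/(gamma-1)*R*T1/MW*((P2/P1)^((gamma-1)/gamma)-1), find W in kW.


Isentropic work: W = m*(gamma/(gamma-1))*(R*T1/MW)*((P2/P1)^((gamma-1)/gamma) - 1)
T1 = 47 + 273.15 = 320.15 K
Pressure ratio = 10.3 / 3.9 = 2.64103
Exponent = (1.4 - 1)/1.4 = 0.285714
(P2/P1)^exp - 1 = 2.64103^0.285714 - 1 = 0.319795
W = 16.0 * 1.4 / 0.4 * 8.314 * 320.15 / 2 * 0.319795 = 23830

23830 kW


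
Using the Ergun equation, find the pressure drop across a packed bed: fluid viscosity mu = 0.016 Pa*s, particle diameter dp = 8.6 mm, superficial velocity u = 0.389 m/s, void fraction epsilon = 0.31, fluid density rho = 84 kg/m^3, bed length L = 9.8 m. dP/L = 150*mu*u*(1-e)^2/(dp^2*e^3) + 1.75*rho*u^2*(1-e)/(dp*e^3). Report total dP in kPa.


dp = 8.6 mm = 0.0086 m
Viscous term = 150*0.016*0.389*(1-0.31)^2 / (0.0086^2*0.31^3) = 201733
Inertial term = 1.75*84*0.389^2*(1-0.31) / (0.0086*0.31^3) = 59907.6
dP/L = 201733 + 59907.6 = 261641 Pa/m
dP = 261641 * 9.8 / 1000 = 2564 kPa

2564 kPa


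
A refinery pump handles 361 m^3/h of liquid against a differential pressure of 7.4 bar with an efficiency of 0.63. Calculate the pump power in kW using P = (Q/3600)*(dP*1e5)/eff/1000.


Q = 361 / 3600 = 0.100278 m^3/s
P = 0.100278 * (7.4 * 1e5) / 0.63 / 1000 = 117.8

117.8 kW


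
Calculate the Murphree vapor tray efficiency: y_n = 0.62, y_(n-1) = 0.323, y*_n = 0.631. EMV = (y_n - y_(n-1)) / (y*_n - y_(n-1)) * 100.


Murphree vapor efficiency: EMV = (y_n - y_(n-1)) / (y*_n - y_(n-1)) * 100
EMV = (0.62 - 0.323) / (0.631 - 0.323) * 100 = 0.297 / 0.308 * 100 = 96.43

96.43 %


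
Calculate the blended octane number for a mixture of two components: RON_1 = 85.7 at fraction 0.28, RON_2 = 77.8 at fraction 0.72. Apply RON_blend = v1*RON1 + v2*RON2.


Linear blending: RON_blend = sum(vi * RONi)
Contribution 1: 0.28 * 85.7 = 23.996
Contribution 2: 0.72 * 77.8 = 56.016
RON_blend = 23.996 + 56.016 = 80.012

80.012


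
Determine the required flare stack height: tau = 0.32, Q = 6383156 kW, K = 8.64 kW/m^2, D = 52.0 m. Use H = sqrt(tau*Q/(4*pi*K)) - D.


tau*Q/(4*pi*K) = 0.32 * 6383156 / (4 * pi * 8.64) = 18813.2
sqrt(18813.2) = 137.161
H = 137.161 - 52.0 = 85.16

85.16 m


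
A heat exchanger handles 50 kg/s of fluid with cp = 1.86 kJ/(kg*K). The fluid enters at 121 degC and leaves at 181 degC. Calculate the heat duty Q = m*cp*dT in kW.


Q = m_dot * cp * delta_T
delta_T = 181 - 121 = 60 K
Q = 50 * 1.86 * 60
= 93 * 60
= 5580 kW

5580 kW


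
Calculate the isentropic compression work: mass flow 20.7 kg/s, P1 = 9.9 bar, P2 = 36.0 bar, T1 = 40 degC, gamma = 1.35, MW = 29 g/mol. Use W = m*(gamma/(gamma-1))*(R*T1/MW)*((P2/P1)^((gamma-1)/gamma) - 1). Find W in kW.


Isentropic work: W = m*(gamma/(gamma-1))*(R*T1/MW)*((P2/P1)^((gamma-1)/gamma) - 1)
T1 = 40 + 273.15 = 313.15 K
Pressure ratio = 36.0 / 9.9 = 3.63636
Exponent = (1.35 - 1)/1.35 = 0.259259
(P2/P1)^exp - 1 = 3.63636^0.259259 - 1 = 0.39752
W = 20.7 * 1.35 / 0.35 * 8.314 * 313.15 / 29 * 0.39752 = 2849

2849 kW


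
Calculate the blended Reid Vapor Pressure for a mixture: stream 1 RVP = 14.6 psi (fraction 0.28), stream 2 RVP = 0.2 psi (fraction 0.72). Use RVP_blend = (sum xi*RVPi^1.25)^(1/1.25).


Chevron index: RVP_blend = (sum xi*RVPi^1.25)^(1/1.25)
RVP^1.25 terms: 0.28 * 14.6^1.25 + 0.72 * 0.2^1.25 = 8.08726
RVP_blend = 8.08726^(1/1.25) = 5.324

5.324 psi


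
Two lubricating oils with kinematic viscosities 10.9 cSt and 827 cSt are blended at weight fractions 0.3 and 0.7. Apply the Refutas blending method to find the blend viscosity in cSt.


Refutas method: VBN_i = 14.534*ln(ln(visc_i + 0.8)) + 10.975, blended linearly by mass fraction; since VBN is linear in VBI_i = ln(ln(visc_i + 0.8)) and the fractions sum to 1, blend VBI directly: visc = exp(exp(VBI_blend)) - 0.8
VBI_1 = ln(ln(10.9 + 0.8)) = 0.899994
VBI_2 = ln(ln(827 + 0.8)) = 1.90491
VBI_blend = 0.3 * 0.899994 + 0.7 * 1.90491 = 1.60344
visc_blend = exp(exp(1.60344)) - 0.8 = 143.2

143.2 cSt


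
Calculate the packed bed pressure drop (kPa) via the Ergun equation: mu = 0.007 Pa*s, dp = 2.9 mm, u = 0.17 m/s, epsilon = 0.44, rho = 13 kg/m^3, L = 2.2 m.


dp = 2.9 mm = 0.0029 m
Viscous term = 150*0.007*0.17*(1-0.44)^2 / (0.0029^2*0.44^3) = 78137.6
Inertial term = 1.75*13*0.17^2*(1-0.44) / (0.0029*0.44^3) = 1490.43
dP/L = 78137.6 + 1490.43 = 79628 Pa/m
dP = 79628 * 2.2 / 1000 = 175.2 kPa

175.2 kPa


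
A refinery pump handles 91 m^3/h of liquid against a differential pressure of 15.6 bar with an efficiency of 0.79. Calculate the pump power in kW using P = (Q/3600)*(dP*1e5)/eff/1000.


Q = 91 / 3600 = 0.0252778 m^3/s
P = 0.0252778 * (15.6 * 1e5) / 0.79 / 1000 = 49.92

49.92 kW


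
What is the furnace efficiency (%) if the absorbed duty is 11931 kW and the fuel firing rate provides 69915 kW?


Furnace efficiency = Q_absorbed / Q_fuel * 100
= 11931 / 69915 * 100 = 17.07

17.07 %


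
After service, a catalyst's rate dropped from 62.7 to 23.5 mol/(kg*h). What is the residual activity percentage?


Activity (%) = (rate_used / rate_fresh) * 100
rate_used = 23.5, rate_fresh = 62.7
= (23.5 / 62.7) * 100
= 0.3748 * 100 = 37.48

37.48 %


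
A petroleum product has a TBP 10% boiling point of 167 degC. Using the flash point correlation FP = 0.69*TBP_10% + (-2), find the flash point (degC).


FP = 0.69 * 167 + (-2) = 113.23

113.23 degC


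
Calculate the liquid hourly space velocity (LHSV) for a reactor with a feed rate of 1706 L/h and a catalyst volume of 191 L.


LHSV = volumetric feed rate / catalyst volume
= 1706 L/h / 191 L
= 8.932 h^-1

8.932 h^-1


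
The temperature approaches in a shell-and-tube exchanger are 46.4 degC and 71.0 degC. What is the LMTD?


LMTD = (dT1 - dT2) / ln(dT1/dT2)
= (46.4 - 71.0) / ln(46.4 / 71.0) = -24.6 / -0.42538 = 57.83

57.83 degC


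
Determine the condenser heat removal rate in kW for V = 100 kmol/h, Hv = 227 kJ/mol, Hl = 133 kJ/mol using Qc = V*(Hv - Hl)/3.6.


Qc = 100 * (227 - 133) / 3.6 = 100 * 94 / 3.6 = 2611

2611 kW


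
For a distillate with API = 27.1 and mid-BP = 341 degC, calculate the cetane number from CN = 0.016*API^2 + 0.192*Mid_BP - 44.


CN = 0.016 * 27.1^2 + 0.192 * 341 - 44
CN = 11.75056 + 65.472 - 44 = 33.22256

33.22256


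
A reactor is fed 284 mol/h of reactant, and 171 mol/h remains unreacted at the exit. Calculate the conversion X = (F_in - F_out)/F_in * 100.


X = (F_in - F_out) / F_in * 100
Moles reacted = 284 - 171 = 113
X = 113 / 284 * 100
= 0.3979 * 100
= 39.79 %

39.79 %


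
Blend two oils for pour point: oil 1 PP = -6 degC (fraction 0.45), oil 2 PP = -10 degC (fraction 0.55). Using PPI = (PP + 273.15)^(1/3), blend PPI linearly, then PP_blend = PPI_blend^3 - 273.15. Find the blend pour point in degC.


PPI_1 = (-6 + 273.15)^(1/3) = 6.440482
PPI_2 = (-10 + 273.15)^(1/3) = 6.408176
PPI_blend = 0.45 * 6.440482 + 0.55 * 6.408176 = 6.422714
PP_blend = 6.422714^3 - 273.15 = 264.945 - 273.15 = -8.2

-8.2 degC


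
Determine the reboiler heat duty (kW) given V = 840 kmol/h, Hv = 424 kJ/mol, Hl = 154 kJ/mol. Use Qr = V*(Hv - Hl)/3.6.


Qr = 840 * (424 - 154) / 3.6 = 840 * 270 / 3.6 = 63000

63000 kW


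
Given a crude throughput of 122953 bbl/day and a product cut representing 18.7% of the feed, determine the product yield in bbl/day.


Crude throughput = 122953 bbl/day
Fraction yield = 18.7%
yield = throughput * fraction / 100
yield = 122953 * 18.7 / 100 = 22992.211

22992.211 bbl/day


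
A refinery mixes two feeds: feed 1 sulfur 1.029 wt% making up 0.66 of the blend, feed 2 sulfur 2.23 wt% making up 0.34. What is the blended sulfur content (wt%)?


Linear sulfur blending: S_blend = x1*S1 + x2*S2
Contribution 1: 0.66 * 1.029 = 0.67914 wt%
Contribution 2: 0.34 * 2.23 = 0.7582 wt%
S_blend = 0.67914 + 0.7582 = 1.43734

1.43734 wt%


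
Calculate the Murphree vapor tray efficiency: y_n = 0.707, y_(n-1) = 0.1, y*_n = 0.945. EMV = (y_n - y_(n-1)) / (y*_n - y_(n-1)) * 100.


Murphree vapor efficiency: EMV = (y_n - y_(n-1)) / (y*_n - y_(n-1)) * 100
EMV = (0.707 - 0.1) / (0.945 - 0.1) * 100 = 0.607 / 0.845 * 100 = 71.83

71.83 %


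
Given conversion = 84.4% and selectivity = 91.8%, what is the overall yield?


Overall yield = conversion (%) * selectivity (%) / 100
Conversion = 84.4%, Selectivity = 91.8%
Y = 84.4 * 91.8 / 100
= 77.4792 %

77.4792 %


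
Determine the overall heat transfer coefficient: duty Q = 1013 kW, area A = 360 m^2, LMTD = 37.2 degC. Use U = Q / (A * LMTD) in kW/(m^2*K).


From Q = U*A*LMTD, U = Q / (A * LMTD)
U = 1013 / (360 * 37.2) = 1013 / 13392 = 0.07564

0.07564 kW/(m^2*K)


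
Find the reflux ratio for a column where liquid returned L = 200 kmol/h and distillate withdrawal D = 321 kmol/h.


Reflux ratio definition: R = L / D (liquid returned / distillate withdrawn)
L = 200 kmol/h, D = 321 kmol/h
R = 200 / 321 = 0.6231

0.6231


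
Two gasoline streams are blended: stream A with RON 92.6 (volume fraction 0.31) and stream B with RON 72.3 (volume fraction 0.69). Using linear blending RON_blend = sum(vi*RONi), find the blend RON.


Linear blending: RON_blend = sum(vi * RONi)
Contribution 1: 0.31 * 92.6 = 28.706
Contribution 2: 0.69 * 72.3 = 49.887
RON_blend = 28.706 + 49.887 = 78.593

78.593


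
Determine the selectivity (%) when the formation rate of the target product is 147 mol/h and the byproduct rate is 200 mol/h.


Selectivity = desired / (desired + undesired) * 100
Total products = 147 + 200 = 347 mol/h
S = 147 / 347 * 100
= 0.4236 * 100
= 42.36 %

42.36 %


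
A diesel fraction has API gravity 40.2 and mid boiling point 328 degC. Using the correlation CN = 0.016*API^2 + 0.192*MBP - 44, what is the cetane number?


CN = 0.016 * 40.2^2 + 0.192 * 328 - 44
CN = 25.85664 + 62.976 - 44 = 44.83264

44.83264


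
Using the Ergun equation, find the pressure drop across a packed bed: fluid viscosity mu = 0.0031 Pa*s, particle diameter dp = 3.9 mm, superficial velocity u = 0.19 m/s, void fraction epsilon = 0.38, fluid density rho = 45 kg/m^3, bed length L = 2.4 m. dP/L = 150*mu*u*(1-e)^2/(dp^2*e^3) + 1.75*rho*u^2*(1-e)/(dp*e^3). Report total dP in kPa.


dp = 3.9 mm = 0.0039 m
Viscous term = 150*0.0031*0.19*(1-0.38)^2 / (0.0039^2*0.38^3) = 40692.1
Inertial term = 1.75*45*0.19^2*(1-0.38) / (0.0039*0.38^3) = 8236.34
dP/L = 40692.1 + 8236.34 = 48928.4 Pa/m
dP = 48928.4 * 2.4 / 1000 = 117.4 kPa

117.4 kPa


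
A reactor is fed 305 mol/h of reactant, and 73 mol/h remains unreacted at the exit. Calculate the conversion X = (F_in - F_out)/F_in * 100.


X = (F_in - F_out) / F_in * 100
Moles reacted = 305 - 73 = 232
X = 232 / 305 * 100
= 0.7607 * 100
= 76.07 %

76.07 %


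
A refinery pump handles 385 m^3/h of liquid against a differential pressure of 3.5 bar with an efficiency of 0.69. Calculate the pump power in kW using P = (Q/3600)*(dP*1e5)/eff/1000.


Q = 385 / 3600 = 0.106944 m^3/s
P = 0.106944 * (3.5 * 1e5) / 0.69 / 1000 = 54.25

54.25 kW


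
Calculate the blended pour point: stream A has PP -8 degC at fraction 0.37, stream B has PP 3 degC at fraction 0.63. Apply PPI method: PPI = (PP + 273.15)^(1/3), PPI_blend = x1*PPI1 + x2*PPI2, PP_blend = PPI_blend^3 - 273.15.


PPI_1 = (-8 + 273.15)^(1/3) = 6.42437
PPI_2 = (3 + 273.15)^(1/3) = 6.512009
PPI_blend = 0.37 * 6.42437 + 0.63 * 6.512009 = 6.479583
PP_blend = 6.479583^3 - 273.15 = 272.0453 - 273.15 = -1.1

-1.1 degC


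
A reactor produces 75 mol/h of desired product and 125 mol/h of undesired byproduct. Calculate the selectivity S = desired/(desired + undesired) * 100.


Selectivity = desired / (desired + undesired) * 100
Total products = 75 + 125 = 200 mol/h
S = 75 / 200 * 100
= 0.3750 * 100
= 37.50 %

37.50 %


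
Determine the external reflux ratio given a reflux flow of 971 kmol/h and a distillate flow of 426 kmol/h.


Reflux ratio definition: R = L / D (liquid returned / distillate withdrawn)
L = 971 kmol/h, D = 426 kmol/h
R = 971 / 426 = 2.279

2.279


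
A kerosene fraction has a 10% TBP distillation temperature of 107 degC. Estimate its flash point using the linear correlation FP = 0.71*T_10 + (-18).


FP = 0.71 * 107 + (-18) = 57.97

57.97 degC


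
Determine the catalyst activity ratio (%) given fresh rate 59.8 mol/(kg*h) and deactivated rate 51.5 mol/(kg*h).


Activity (%) = (rate_used / rate_fresh) * 100
rate_used = 51.5, rate_fresh = 59.8
= (51.5 / 59.8) * 100
= 0.8612 * 100 = 86.12

86.12 %


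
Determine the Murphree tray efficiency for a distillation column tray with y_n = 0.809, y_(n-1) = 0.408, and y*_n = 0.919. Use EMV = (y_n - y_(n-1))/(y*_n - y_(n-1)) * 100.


Murphree vapor efficiency: EMV = (y_n - y_(n-1)) / (y*_n - y_(n-1)) * 100
EMV = (0.809 - 0.408) / (0.919 - 0.408) * 100 = 0.401 / 0.511 * 100 = 78.47

78.47 %


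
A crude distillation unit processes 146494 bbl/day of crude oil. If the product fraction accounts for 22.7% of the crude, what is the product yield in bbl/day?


Crude throughput = 146494 bbl/day
Fraction yield = 22.7%
yield = throughput * fraction / 100
yield = 146494 * 22.7 / 100 = 33254.138

33254.138 bbl/day


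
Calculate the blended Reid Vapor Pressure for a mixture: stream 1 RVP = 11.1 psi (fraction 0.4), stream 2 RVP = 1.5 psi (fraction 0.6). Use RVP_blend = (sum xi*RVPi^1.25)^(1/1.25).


Chevron index: RVP_blend = (sum xi*RVPi^1.25)^(1/1.25)
RVP^1.25 terms: 0.4 * 11.1^1.25 + 0.6 * 1.5^1.25 = 9.10028
RVP_blend = 9.10028^(1/1.25) = 5.851

5.851 psi


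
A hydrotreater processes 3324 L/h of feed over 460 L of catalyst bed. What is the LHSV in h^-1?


LHSV = volumetric feed rate / catalyst volume
= 3324 L/h / 460 L
= 7.226 h^-1

7.226 h^-1


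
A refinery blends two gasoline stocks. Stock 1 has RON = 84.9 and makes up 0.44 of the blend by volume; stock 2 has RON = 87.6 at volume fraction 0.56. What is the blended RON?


Linear blending: RON_blend = sum(vi * RONi)
Contribution 1: 0.44 * 84.9 = 37.356
Contribution 2: 0.56 * 87.6 = 49.056
RON_blend = 37.356 + 49.056 = 86.412

86.412


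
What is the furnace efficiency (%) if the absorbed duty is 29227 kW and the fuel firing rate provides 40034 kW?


Furnace efficiency = Q_absorbed / Q_fuel * 100
= 29227 / 40034 * 100 = 73.01

73.01 %


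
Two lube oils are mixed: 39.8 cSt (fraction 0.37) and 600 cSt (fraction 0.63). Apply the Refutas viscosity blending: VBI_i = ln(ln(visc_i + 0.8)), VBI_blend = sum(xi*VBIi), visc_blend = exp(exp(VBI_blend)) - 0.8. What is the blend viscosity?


Refutas method: VBN_i = 14.534*ln(ln(visc_i + 0.8)) + 10.975, blended linearly by mass fraction; since VBN is linear in VBI_i = ln(ln(visc_i + 0.8)) and the fractions sum to 1, blend VBI directly: visc = exp(exp(VBI_blend)) - 0.8
VBI_1 = ln(ln(39.8 + 0.8)) = 1.30935
VBI_2 = ln(ln(600 + 0.8)) = 1.85603
VBI_blend = 0.37 * 1.30935 + 0.63 * 1.85603 = 1.65376
visc_blend = exp(exp(1.65376)) - 0.8 = 185.4

185.4 cSt


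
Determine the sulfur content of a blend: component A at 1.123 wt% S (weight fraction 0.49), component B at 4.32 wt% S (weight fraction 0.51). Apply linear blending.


Linear sulfur blending: S_blend = x1*S1 + x2*S2
Contribution 1: 0.49 * 1.123 = 0.55027 wt%
Contribution 2: 0.51 * 4.32 = 2.2032 wt%
S_blend = 0.55027 + 2.2032 = 2.75347

2.75347 wt%


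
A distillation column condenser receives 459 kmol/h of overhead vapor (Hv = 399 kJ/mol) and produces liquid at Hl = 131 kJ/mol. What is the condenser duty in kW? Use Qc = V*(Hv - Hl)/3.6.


Qc = 459 * (399 - 131) / 3.6 = 459 * 268 / 3.6 = 34170

34170 kW


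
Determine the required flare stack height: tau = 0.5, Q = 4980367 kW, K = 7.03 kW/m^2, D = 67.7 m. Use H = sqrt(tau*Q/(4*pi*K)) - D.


tau*Q/(4*pi*K) = 0.5 * 4980367 / (4 * pi * 7.03) = 28188.1
sqrt(28188.1) = 167.893
H = 167.893 - 67.7 = 100.2

100.2 m


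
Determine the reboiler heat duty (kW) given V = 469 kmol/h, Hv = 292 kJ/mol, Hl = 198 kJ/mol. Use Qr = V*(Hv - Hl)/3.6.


Qr = 469 * (292 - 198) / 3.6 = 469 * 94 / 3.6 = 12250

12250 kW


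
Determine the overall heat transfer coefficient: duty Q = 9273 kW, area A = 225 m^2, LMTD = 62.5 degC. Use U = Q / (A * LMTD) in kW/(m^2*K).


From Q = U*A*LMTD, U = Q / (A * LMTD)
U = 9273 / (225 * 62.5) = 9273 / 14062.5 = 0.6594

0.6594 kW/(m^2*K)


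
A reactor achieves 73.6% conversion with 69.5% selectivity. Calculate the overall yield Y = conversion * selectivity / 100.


Overall yield = conversion (%) * selectivity (%) / 100
Conversion = 73.6%, Selectivity = 69.5%
Y = 73.6 * 69.5 / 100
= 51.152 %

51.152 %


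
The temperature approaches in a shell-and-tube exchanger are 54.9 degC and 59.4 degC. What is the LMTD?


LMTD = (dT1 - dT2) / ln(dT1/dT2)
= (54.9 - 59.4) / ln(54.9 / 59.4) = -4.5 / -0.0787809 = 57.12

57.12 degC


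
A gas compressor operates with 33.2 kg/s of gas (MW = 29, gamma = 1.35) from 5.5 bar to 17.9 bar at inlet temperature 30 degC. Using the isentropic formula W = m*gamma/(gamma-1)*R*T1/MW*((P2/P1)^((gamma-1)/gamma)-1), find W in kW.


Isentropic work: W = m*(gamma/(gamma-1))*(R*T1/MW)*((P2/P1)^((gamma-1)/gamma) - 1)
T1 = 30 + 273.15 = 303.15 K
Pressure ratio = 17.9 / 5.5 = 3.25455
Exponent = (1.35 - 1)/1.35 = 0.259259
(P2/P1)^exp - 1 = 3.25455^0.259259 - 1 = 0.3579
W = 33.2 * 1.35 / 0.35 * 8.314 * 303.15 / 29 * 0.3579 = 3983

3983 kW


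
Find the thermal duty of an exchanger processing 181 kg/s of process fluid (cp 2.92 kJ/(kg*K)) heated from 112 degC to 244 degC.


Q = m_dot * cp * delta_T
delta_T = 244 - 112 = 132 K
Q = 181 * 2.92 * 132
= 528.52 * 132
= 69764.64 kW

69764.64 kW


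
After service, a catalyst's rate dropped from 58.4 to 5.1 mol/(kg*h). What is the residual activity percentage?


Activity (%) = (rate_used / rate_fresh) * 100
rate_used = 5.1, rate_fresh = 58.4
= (5.1 / 58.4) * 100
= 0.08733 * 100 = 8.733

8.733 %


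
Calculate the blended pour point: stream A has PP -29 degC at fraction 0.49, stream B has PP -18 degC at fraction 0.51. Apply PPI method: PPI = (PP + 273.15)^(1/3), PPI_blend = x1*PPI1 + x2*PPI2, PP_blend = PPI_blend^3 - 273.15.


PPI_1 = (-29 + 273.15)^(1/3) = 6.25008
PPI_2 = (-18 + 273.15)^(1/3) = 6.342569
PPI_blend = 0.49 * 6.25008 + 0.51 * 6.342569 = 6.297249
PP_blend = 6.297249^3 - 273.15 = 249.7196 - 273.15 = -23.43

-23.43 degC


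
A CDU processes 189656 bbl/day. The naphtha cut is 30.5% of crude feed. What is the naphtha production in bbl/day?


Crude throughput = 189656 bbl/day
Fraction yield = 30.5%
yield = throughput * fraction / 100
yield = 189656 * 30.5 / 100 = 57845.08

57845.08 bbl/day


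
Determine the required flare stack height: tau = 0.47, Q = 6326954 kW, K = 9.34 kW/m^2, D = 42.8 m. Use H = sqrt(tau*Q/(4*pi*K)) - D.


tau*Q/(4*pi*K) = 0.47 * 6326954 / (4 * pi * 9.34) = 25335.9
sqrt(25335.9) = 159.173
H = 159.173 - 42.8 = 116.4

116.4 m


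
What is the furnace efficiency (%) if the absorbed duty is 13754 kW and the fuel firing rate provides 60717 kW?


Furnace efficiency = Q_absorbed / Q_fuel * 100
= 13754 / 60717 * 100 = 22.65

22.65 %


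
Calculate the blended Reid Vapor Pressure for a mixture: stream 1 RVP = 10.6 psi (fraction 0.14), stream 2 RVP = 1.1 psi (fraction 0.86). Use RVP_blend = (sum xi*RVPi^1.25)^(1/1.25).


Chevron index: RVP_blend = (sum xi*RVPi^1.25)^(1/1.25)
RVP^1.25 terms: 0.14 * 10.6^1.25 + 0.86 * 1.1^1.25 = 3.6465
RVP_blend = 3.6465^(1/1.25) = 2.815

2.815 psi


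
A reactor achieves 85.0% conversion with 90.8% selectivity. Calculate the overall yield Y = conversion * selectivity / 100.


Overall yield = conversion (%) * selectivity (%) / 100
Conversion = 85.0%, Selectivity = 90.8%
Y = 85.0 * 90.8 / 100
= 77.18 %

77.18 %


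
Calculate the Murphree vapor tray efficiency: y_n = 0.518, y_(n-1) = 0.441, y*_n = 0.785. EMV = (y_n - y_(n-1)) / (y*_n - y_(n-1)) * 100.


Murphree vapor efficiency: EMV = (y_n - y_(n-1)) / (y*_n - y_(n-1)) * 100
EMV = (0.518 - 0.441) / (0.785 - 0.441) * 100 = 0.077 / 0.344 * 100 = 22.38

22.38 %


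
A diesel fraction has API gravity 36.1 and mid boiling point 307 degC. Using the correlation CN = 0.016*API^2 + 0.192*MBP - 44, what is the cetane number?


CN = 0.016 * 36.1^2 + 0.192 * 307 - 44
CN = 20.85136 + 58.944 - 44 = 35.79536

35.79536


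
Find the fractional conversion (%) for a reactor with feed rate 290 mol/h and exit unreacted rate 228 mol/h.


X = (F_in - F_out) / F_in * 100
Moles reacted = 290 - 228 = 62
X = 62 / 290 * 100
= 0.2138 * 100
= 21.38 %

21.38 %


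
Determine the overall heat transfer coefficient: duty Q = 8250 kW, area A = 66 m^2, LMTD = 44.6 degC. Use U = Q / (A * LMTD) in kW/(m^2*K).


From Q = U*A*LMTD, U = Q / (A * LMTD)
U = 8250 / (66 * 44.6) = 8250 / 2943.6 = 2.803

2.803 kW/(m^2*K)


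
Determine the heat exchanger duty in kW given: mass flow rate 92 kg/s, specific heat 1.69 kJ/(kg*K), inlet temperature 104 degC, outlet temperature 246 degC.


Q = m_dot * cp * delta_T
delta_T = 246 - 104 = 142 K
Q = 92 * 1.69 * 142
= 155.48 * 142
= 22078.16 kW

22078.16 kW


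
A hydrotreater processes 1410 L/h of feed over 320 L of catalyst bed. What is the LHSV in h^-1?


LHSV = volumetric feed rate / catalyst volume
= 1410 L/h / 320 L
= 4.406 h^-1

4.406 h^-1


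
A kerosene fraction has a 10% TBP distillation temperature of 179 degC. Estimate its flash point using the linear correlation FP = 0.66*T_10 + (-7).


FP = 0.66 * 179 + (-7) = 111.14

111.14 degC


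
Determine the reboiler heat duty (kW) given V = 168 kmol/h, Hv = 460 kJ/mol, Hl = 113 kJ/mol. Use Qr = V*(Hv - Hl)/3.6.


Qr = 168 * (460 - 113) / 3.6 = 168 * 347 / 3.6 = 16190

16190 kW


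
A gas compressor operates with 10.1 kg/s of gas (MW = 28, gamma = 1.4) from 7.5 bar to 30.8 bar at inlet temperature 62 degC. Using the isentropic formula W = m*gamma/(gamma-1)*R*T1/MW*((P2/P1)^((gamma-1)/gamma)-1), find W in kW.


Isentropic work: W = m*(gamma/(gamma-1))*(R*T1/MW)*((P2/P1)^((gamma-1)/gamma) - 1)
T1 = 62 + 273.15 = 335.15 K
Pressure ratio = 30.8 / 7.5 = 4.10667
Exponent = (1.4 - 1)/1.4 = 0.285714
(P2/P1)^exp - 1 = 4.10667^0.285714 - 1 = 0.49721
W = 10.1 * 1.4 / 0.4 * 8.314 * 335.15 / 28 * 0.49721 = 1749

1749 kW


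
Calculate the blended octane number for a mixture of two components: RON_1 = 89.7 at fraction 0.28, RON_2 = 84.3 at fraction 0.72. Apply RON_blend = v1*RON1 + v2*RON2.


Linear blending: RON_blend = sum(vi * RONi)
Contribution 1: 0.28 * 89.7 = 25.116
Contribution 2: 0.72 * 84.3 = 60.696
RON_blend = 25.116 + 60.696 = 85.812

85.812


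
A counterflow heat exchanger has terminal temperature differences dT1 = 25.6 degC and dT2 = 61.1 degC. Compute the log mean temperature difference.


LMTD = (dT1 - dT2) / ln(dT1/dT2)
= (25.6 - 61.1) / ln(25.6 / 61.1) = -35.5 / -0.86992 = 40.81

40.81 degC


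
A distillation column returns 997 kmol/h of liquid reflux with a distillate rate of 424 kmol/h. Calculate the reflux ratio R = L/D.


Reflux ratio definition: R = L / D (liquid returned / distillate withdrawn)
L = 997 kmol/h, D = 424 kmol/h
R = 997 / 424 = 2.351

2.351


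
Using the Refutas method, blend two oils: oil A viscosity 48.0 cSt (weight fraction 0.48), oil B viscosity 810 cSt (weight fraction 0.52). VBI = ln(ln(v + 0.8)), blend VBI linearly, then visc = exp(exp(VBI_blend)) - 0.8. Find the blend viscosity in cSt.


Refutas method: VBN_i = 14.534*ln(ln(visc_i + 0.8)) + 10.975, blended linearly by mass fraction; since VBN is linear in VBI_i = ln(ln(visc_i + 0.8)) and the fractions sum to 1, blend VBI directly: visc = exp(exp(VBI_blend)) - 0.8
VBI_1 = ln(ln(48.0 + 0.8)) = 1.35783
VBI_2 = ln(ln(810 + 0.8)) = 1.90181
VBI_blend = 0.48 * 1.35783 + 0.52 * 1.90181 = 1.6407
visc_blend = exp(exp(1.6407)) - 0.8 = 173.2

173.2 cSt


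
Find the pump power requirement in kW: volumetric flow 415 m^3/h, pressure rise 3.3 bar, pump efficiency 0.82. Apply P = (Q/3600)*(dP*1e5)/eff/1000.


Q = 415 / 3600 = 0.115278 m^3/s
P = 0.115278 * (3.3 * 1e5) / 0.82 / 1000 = 46.39

46.39 kW


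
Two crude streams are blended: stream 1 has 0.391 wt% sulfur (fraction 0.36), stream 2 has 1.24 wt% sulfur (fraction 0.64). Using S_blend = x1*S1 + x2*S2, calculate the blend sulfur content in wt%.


Linear sulfur blending: S_blend = x1*S1 + x2*S2
Contribution 1: 0.36 * 0.391 = 0.14076 wt%
Contribution 2: 0.64 * 1.24 = 0.7936 wt%
S_blend = 0.14076 + 0.7936 = 0.93436

0.93436 wt%


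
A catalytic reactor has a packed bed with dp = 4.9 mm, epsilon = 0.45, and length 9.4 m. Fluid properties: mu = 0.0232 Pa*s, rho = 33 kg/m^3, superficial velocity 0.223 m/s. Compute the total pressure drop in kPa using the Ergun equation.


dp = 4.9 mm = 0.0049 m
Viscous term = 150*0.0232*0.223*(1-0.45)^2 / (0.0049^2*0.45^3) = 107295
Inertial term = 1.75*33*0.223^2*(1-0.45) / (0.0049*0.45^3) = 3537.45
dP/L = 107295 + 3537.45 = 110832 Pa/m
dP = 110832 * 9.4 / 1000 = 1042 kPa

1042 kPa


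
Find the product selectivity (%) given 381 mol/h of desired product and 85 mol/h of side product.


Selectivity = desired / (desired + undesired) * 100
Total products = 381 + 85 = 466 mol/h
S = 381 / 466 * 100
= 0.8176 * 100
= 81.76 %

81.76 %


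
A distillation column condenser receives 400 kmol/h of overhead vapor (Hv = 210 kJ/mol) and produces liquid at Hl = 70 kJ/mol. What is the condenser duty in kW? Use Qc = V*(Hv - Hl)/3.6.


Qc = 400 * (210 - 70) / 3.6 = 400 * 140 / 3.6 = 15560

15560 kW


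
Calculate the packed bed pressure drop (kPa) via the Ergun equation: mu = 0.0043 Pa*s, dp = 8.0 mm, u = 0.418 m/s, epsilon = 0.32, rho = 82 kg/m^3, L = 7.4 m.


dp = 8.0 mm = 0.008 m
Viscous term = 150*0.0043*0.418*(1-0.32)^2 / (0.008^2*0.32^3) = 59446.2
Inertial term = 1.75*82*0.418^2*(1-0.32) / (0.008*0.32^3) = 65038.9
dP/L = 59446.2 + 65038.9 = 124485 Pa/m
dP = 124485 * 7.4 / 1000 = 921.2 kPa

921.2 kPa


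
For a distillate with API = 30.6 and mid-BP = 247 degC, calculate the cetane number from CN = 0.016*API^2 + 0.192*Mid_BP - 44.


CN = 0.016 * 30.6^2 + 0.192 * 247 - 44
CN = 14.98176 + 47.424 - 44 = 18.40576

18.40576


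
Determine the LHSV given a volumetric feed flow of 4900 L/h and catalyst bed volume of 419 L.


LHSV = volumetric feed rate / catalyst volume
= 4900 L/h / 419 L
= 11.69 h^-1

11.69 h^-1


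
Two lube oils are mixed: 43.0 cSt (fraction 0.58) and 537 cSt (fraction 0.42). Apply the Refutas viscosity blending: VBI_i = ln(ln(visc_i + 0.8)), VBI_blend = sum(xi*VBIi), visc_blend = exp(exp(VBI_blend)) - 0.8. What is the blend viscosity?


Refutas method: VBN_i = 14.534*ln(ln(visc_i + 0.8)) + 10.975, blended linearly by mass fraction; since VBN is linear in VBI_i = ln(ln(visc_i + 0.8)) and the fractions sum to 1, blend VBI directly: visc = exp(exp(VBI_blend)) - 0.8
VBI_1 = ln(ln(43.0 + 0.8)) = 1.32963
VBI_2 = ln(ln(537 + 0.8)) = 1.83856
VBI_blend = 0.58 * 1.32963 + 0.42 * 1.83856 = 1.54338
visc_blend = exp(exp(1.54338)) - 0.8 = 107.0

107.0 cSt


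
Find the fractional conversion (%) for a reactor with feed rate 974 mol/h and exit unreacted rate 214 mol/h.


X = (F_in - F_out) / F_in * 100
Moles reacted = 974 - 214 = 760
X = 760 / 974 * 100
= 0.7803 * 100
= 78.03 %

78.03 %


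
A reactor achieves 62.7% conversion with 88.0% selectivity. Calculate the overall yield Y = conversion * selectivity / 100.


Overall yield = conversion (%) * selectivity (%) / 100
Conversion = 62.7%, Selectivity = 88.0%
Y = 62.7 * 88.0 / 100
= 55.176 %

55.176 %


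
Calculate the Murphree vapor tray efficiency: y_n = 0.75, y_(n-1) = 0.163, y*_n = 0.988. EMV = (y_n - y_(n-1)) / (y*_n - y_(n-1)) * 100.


Murphree vapor efficiency: EMV = (y_n - y_(n-1)) / (y*_n - y_(n-1)) * 100
EMV = (0.75 - 0.163) / (0.988 - 0.163) * 100 = 0.587 / 0.825 * 100 = 71.15

71.15 %
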